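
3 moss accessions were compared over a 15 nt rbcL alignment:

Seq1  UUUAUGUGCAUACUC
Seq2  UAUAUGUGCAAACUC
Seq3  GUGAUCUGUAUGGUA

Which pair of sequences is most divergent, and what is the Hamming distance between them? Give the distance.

9

Pairwise Hamming distances:
  Seq1 vs Seq2: 2
  Seq1 vs Seq3: 7
  Seq2 vs Seq3: 9
The largest is 9, between Seq2 and Seq3.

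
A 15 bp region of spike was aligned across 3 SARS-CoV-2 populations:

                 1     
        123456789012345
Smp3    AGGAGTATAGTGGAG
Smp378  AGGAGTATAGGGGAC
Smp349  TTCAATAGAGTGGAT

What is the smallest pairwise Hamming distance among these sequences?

2

Pairwise Hamming distances:
  Smp3 vs Smp378: 2
  Smp3 vs Smp349: 6
  Smp378 vs Smp349: 7
The smallest is 2, between Smp3 and Smp378.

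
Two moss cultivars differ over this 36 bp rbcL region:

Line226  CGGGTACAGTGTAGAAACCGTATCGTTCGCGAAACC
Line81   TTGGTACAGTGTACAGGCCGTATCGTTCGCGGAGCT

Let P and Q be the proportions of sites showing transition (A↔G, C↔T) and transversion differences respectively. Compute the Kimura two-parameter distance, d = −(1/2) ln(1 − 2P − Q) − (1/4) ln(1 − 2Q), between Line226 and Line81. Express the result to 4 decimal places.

0.2757

Differing sites — 1:C/T (Ti); 2:G/T (Tv); 14:G/C (Tv); 16:A/G (Ti); 17:A/G (Ti); 32:A/G (Ti); 34:A/G (Ti); 36:C/T (Ti).
Of the 8 differences, 6 transitions and 2 transversions over 36 sites: P = 6/36 = 0.166667, Q = 2/36 = 0.055556.
d = −0.5·ln(0.611110) − 0.25·ln(0.888888) = −0.5·(-0.492478) − 0.25·(-0.117784) = 0.2757.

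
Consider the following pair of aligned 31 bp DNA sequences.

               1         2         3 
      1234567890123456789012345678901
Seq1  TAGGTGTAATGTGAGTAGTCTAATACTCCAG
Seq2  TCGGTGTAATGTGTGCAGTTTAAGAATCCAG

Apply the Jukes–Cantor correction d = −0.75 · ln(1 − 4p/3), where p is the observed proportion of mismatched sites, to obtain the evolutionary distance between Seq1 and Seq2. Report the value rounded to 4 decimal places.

0.2239

Mismatches occur at site 2 (A→C), site 14 (A→T), site 16 (T→C), site 20 (C→T), site 24 (T→G), site 26 (C→A).
p = 6/31 = 0.193548.
d = −0.75 · ln(1 − (4/3)·0.193548) = −0.75 · ln(0.741936) = −0.75 · (-0.298492) = 0.2239.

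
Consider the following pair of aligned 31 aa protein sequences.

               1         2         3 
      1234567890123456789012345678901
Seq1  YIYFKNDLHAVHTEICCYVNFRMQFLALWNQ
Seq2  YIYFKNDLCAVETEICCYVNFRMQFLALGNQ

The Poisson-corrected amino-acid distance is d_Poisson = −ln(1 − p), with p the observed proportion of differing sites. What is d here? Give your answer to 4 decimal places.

0.1018

The sequences differ at positions 9 (H/C), 12 (H/E), 29 (W/G).
p = 3/31 = 0.096774.
d = −ln(1 − 0.096774) = −ln(0.903226) = 0.1018.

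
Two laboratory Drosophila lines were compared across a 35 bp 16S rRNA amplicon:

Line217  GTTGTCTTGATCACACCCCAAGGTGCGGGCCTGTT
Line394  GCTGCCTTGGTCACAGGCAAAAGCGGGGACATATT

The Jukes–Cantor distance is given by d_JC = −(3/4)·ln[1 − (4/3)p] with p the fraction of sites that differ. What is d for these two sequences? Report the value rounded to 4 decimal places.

Differing sites — 2:T/C; 5:T/C; 10:A/G; 16:C/G; 17:C/G; 19:C/A; 22:G/A; 24:T/C; 26:C/G; 29:G/A; 31:C/A; 33:G/A.
p = 12/35 = 0.342857.
d = −0.75 · ln(1 − (4/3)·0.342857) = −0.75 · ln(0.542857) = −0.75 · (-0.610909) = 0.4582.

0.4582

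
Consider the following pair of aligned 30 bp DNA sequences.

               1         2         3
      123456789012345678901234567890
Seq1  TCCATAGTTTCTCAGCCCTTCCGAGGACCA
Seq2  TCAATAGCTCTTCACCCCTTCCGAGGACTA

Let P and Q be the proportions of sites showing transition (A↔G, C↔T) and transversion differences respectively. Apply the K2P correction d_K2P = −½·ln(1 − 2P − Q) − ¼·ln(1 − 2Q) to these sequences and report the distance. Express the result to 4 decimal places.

The sequences differ at positions 3 (C/A, transversion), 8 (T/C, transition), 10 (T/C, transition), 11 (C/T, transition), 15 (G/C, transversion), 29 (C/T, transition).
Of the 6 differences, 4 transitions and 2 transversions over 30 sites: P = 4/30 = 0.133333, Q = 2/30 = 0.066667.
d = −0.5·ln(0.666667) − 0.25·ln(0.866666) = −0.5·(-0.405465) − 0.25·(-0.143102) = 0.2385.

0.2385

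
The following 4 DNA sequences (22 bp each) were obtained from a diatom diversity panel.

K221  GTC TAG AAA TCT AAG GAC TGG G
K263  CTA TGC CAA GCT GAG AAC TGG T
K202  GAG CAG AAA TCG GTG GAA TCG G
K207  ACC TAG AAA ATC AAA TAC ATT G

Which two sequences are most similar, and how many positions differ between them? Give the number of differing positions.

Pairwise Hamming distances:
  K221 vs K263: 9
  K221 vs K202: 8
  K221 vs K207: 10
  K263 vs K202: 14
  K263 vs K207: 16
  K202 vs K207: 15
The smallest is 8, between K221 and K202.

8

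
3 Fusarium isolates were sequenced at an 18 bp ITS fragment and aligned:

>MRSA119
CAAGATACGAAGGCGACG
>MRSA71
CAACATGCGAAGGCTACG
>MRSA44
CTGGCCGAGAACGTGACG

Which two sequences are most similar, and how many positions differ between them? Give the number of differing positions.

3

Pairwise Hamming distances:
  MRSA119 vs MRSA71: 3
  MRSA119 vs MRSA44: 8
  MRSA71 vs MRSA44: 9
The smallest is 3, between MRSA119 and MRSA71.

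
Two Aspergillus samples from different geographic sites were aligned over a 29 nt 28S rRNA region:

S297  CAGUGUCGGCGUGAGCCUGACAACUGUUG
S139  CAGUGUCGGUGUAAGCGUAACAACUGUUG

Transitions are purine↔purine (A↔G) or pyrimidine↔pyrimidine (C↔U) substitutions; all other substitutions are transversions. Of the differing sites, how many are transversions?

1

The sequences differ at positions 10 (C/U, transition), 13 (G/A, transition), 17 (C/G, transversion), 19 (G/A, transition).
Of the 4 differences, 3 transitions and 1 transversion, so the answer is 1.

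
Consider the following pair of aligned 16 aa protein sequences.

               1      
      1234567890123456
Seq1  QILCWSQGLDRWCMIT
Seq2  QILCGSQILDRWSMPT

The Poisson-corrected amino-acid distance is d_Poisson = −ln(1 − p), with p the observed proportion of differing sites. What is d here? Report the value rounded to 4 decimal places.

0.2877

Mismatches occur at site 5 (W→G), site 8 (G→I), site 13 (C→S), site 15 (I→P).
p = 4/16 = 0.250000.
d = −ln(1 − 0.250000) = −ln(0.750000) = 0.2877.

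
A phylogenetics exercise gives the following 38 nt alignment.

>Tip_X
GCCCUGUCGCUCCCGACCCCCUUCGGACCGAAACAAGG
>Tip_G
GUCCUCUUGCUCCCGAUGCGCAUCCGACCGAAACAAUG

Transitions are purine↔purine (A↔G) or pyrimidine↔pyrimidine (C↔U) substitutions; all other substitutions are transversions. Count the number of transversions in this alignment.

Differing sites — 2:C/U (Ti); 6:G/C (Tv); 8:C/U (Ti); 17:C/U (Ti); 18:C/G (Tv); 20:C/G (Tv); 22:U/A (Tv); 25:G/C (Tv); 37:G/U (Tv).
Of the 9 differences, 3 transitions and 6 transversions, so the answer is 6.

6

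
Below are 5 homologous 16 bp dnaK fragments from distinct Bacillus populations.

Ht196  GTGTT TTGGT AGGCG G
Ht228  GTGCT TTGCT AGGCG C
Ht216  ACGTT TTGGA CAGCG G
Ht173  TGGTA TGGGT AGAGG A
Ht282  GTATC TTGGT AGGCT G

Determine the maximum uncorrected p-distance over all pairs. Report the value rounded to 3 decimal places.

Pairwise Hamming distances:
  Ht196 vs Ht228: 3
  Ht196 vs Ht216: 5
  Ht196 vs Ht173: 7
  Ht196 vs Ht282: 3
  Ht228 vs Ht216: 8
  Ht228 vs Ht173: 9
  Ht228 vs Ht282: 6
  Ht216 vs Ht173: 10
  Ht216 vs Ht282: 8
  Ht173 vs Ht282: 9
The largest is 10 mismatches, between Ht216 and Ht173; p = 10/16 = 0.625.

0.625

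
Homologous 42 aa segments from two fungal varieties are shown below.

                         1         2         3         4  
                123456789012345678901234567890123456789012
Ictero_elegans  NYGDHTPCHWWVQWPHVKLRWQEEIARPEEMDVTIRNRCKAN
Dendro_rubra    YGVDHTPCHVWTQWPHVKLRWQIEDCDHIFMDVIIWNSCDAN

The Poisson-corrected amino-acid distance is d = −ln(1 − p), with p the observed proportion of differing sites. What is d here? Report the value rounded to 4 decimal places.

The sequences differ at positions 1 (N/Y), 2 (Y/G), 3 (G/V), 10 (W/V), 12 (V/T), 23 (E/I), 25 (I/D), 26 (A/C), 27 (R/D), 28 (P/H), 29 (E/I), 30 (E/F), 34 (T/I), 36 (R/W), 38 (R/S), 40 (K/D).
p = 16/42 = 0.380952.
d = −ln(1 − 0.380952) = −ln(0.619048) = 0.4796.

0.4796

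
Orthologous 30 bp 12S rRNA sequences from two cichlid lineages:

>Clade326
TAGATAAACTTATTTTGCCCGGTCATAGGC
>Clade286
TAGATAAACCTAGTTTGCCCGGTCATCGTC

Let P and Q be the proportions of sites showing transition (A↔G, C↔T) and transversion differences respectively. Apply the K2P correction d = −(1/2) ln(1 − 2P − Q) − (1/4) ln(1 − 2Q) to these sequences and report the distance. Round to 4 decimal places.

0.1469

The sequences differ at positions 10 (T/C, transition), 13 (T/G, transversion), 27 (A/C, transversion), 29 (G/T, transversion).
Of the 4 differences, 1 transition and 3 transversions over 30 sites: P = 1/30 = 0.033333, Q = 3/30 = 0.100000.
d = −0.5·ln(0.833334) − 0.25·ln(0.800000) = −0.5·(-0.182321) − 0.25·(-0.223144) = 0.1469.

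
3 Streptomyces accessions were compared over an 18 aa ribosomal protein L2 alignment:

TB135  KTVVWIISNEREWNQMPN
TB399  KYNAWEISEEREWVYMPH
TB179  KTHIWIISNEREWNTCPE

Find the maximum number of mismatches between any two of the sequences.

9

Pairwise Hamming distances:
  TB135 vs TB399: 8
  TB135 vs TB179: 5
  TB399 vs TB179: 9
The largest is 9, between TB399 and TB179.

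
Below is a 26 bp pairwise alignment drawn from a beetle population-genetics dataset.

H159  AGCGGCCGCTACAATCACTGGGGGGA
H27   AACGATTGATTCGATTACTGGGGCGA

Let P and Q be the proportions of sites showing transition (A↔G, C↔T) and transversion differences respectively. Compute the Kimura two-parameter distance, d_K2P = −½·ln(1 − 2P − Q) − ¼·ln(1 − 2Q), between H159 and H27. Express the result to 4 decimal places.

Mismatches occur at site 2 (G↔A, transition), site 5 (G↔A, transition), site 6 (C↔T, transition), site 7 (C↔T, transition), site 9 (C↔A, transversion), site 11 (A↔T, transversion), site 13 (A↔G, transition), site 16 (C↔T, transition), site 24 (G↔C, transversion).
Of the 9 differences, 6 transitions and 3 transversions over 26 sites: P = 6/26 = 0.230769, Q = 3/26 = 0.115385.
d = −0.5·ln(0.423077) − 0.25·ln(0.769230) = −0.5·(-0.860201) − 0.25·(-0.262365) = 0.4957.

0.4957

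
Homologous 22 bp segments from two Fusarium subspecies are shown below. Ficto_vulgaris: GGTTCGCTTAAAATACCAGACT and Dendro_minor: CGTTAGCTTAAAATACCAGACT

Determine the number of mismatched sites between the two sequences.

2

Differing sites — 1:G/C; 5:C/A.
That gives 2 mismatches out of 22 aligned sites, so the Hamming distance is 2.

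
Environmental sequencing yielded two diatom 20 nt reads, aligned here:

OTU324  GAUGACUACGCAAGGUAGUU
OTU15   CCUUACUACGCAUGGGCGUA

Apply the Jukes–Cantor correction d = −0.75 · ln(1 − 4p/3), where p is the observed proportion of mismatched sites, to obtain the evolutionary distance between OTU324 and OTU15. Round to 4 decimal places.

0.4715

The sequences differ at positions 1 (G/C), 2 (A/C), 4 (G/U), 13 (A/U), 16 (U/G), 17 (A/C), 20 (U/A).
p = 7/20 = 0.350000.
d = −0.75 · ln(1 − (4/3)·0.350000) = −0.75 · ln(0.533333) = −0.75 · (-0.628609) = 0.4715.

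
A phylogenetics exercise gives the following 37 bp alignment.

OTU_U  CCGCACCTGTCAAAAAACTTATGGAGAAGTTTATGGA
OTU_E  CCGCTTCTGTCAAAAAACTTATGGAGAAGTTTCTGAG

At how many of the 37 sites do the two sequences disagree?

5

The sequences differ at positions 5 (A/T), 6 (C/T), 33 (A/C), 36 (G/A), 37 (A/G).
That gives 5 mismatches out of 37 aligned sites, so the Hamming distance is 5.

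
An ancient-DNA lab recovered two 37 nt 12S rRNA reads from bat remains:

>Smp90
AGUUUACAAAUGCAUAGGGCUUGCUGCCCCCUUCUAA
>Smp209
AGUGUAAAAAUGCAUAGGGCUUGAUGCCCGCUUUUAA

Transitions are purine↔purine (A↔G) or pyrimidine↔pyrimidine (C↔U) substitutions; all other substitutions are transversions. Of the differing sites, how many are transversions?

4

Differing sites — 4:U/G (Tv); 7:C/A (Tv); 24:C/A (Tv); 30:C/G (Tv); 34:C/U (Ti).
Of the 5 differences, 1 transition and 4 transversions, so the answer is 4.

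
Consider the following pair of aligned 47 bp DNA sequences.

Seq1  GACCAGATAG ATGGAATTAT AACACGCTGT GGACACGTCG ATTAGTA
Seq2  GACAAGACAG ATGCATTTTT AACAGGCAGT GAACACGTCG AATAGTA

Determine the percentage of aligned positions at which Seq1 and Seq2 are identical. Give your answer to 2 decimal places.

80.85%

Mismatches occur at site 4 (C/A), site 8 (T/C), site 14 (G/C), site 16 (A/T), site 19 (A/T), site 25 (C/G), site 28 (T/A), site 32 (G/A), site 42 (T/A).
38 of the 47 sites match, so the percent identity is 38/47 × 100 = 80.85%.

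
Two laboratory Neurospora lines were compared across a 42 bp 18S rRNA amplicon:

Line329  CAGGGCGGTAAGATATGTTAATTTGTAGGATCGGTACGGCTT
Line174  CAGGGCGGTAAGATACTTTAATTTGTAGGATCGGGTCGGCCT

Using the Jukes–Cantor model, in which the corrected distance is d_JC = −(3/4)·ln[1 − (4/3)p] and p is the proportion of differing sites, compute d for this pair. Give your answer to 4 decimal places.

0.1296

Mismatches occur at site 16 (T↔C), site 17 (G↔T), site 35 (T↔G), site 36 (A↔T), site 41 (T↔C).
p = 5/42 = 0.119048.
d = −0.75 · ln(1 − (4/3)·0.119048) = −0.75 · ln(0.841269) = −0.75 · (-0.172844) = 0.1296.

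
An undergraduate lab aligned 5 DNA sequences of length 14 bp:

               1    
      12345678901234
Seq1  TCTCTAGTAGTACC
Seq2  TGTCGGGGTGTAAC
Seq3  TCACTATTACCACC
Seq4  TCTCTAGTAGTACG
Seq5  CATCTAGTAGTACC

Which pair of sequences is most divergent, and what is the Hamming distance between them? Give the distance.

Pairwise Hamming distances:
  Seq1 vs Seq2: 6
  Seq1 vs Seq3: 4
  Seq1 vs Seq4: 1
  Seq1 vs Seq5: 2
  Seq2 vs Seq3: 10
  Seq2 vs Seq4: 7
  Seq2 vs Seq5: 7
  Seq3 vs Seq4: 5
  Seq3 vs Seq5: 6
  Seq4 vs Seq5: 3
The largest is 10, between Seq2 and Seq3.

10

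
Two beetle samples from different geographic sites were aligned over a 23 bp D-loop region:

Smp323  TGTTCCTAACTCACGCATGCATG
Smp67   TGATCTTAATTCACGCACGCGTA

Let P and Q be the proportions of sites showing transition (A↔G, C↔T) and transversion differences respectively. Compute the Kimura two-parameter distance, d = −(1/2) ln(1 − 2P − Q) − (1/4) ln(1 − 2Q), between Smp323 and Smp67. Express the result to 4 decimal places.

0.3480

The sequences differ at positions 3 (T/A, transversion), 6 (C/T, transition), 10 (C/T, transition), 18 (T/C, transition), 21 (A/G, transition), 23 (G/A, transition).
Of the 6 differences, 5 transitions and 1 transversion over 23 sites: P = 5/23 = 0.217391, Q = 1/23 = 0.043478.
d = −0.5·ln(0.521740) − 0.25·ln(0.913044) = −0.5·(-0.650586) − 0.25·(-0.090971) = 0.3480.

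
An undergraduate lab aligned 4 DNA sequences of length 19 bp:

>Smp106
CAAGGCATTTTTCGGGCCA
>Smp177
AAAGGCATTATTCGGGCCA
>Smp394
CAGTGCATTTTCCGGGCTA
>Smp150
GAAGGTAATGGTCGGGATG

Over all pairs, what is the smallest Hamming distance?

2

Pairwise Hamming distances:
  Smp106 vs Smp177: 2
  Smp106 vs Smp394: 4
  Smp106 vs Smp150: 8
  Smp177 vs Smp394: 6
  Smp177 vs Smp150: 8
  Smp394 vs Smp150: 10
The smallest is 2, between Smp106 and Smp177.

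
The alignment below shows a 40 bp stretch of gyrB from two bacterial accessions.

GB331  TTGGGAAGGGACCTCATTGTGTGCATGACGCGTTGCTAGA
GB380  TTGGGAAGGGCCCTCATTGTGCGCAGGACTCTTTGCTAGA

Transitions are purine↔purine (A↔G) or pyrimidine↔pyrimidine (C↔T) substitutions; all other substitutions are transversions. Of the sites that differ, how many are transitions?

1

The sequences differ at positions 11 (A/C, transversion), 22 (T/C, transition), 26 (T/G, transversion), 30 (G/T, transversion), 32 (G/T, transversion).
Of the 5 differences, 1 transition and 4 transversions, so the answer is 1.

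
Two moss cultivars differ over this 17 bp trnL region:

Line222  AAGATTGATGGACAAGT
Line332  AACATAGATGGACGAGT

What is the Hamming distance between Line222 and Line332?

Differing sites — 3:G/C; 6:T/A; 14:A/G.
That gives 3 mismatches out of 17 aligned sites, so the Hamming distance is 3.

3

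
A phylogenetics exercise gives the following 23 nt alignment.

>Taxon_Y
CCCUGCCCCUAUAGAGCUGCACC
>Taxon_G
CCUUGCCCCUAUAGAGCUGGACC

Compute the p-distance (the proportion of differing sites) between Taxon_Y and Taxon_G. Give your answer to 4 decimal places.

Mismatches occur at site 3 (C→U), site 20 (C→G).
There are 2 differences over 23 sites, so p = 2/23 = 0.0870.

0.0870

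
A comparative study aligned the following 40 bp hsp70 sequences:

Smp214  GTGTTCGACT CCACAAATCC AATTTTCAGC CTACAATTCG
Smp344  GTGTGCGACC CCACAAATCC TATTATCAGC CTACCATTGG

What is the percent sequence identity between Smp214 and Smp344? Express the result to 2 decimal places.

The sequences differ at positions 5 (T/G), 10 (T/C), 21 (A/T), 25 (T/A), 35 (A/C), 39 (C/G).
34 of the 40 sites match, so the percent identity is 34/40 × 100 = 85.00%.

85.00%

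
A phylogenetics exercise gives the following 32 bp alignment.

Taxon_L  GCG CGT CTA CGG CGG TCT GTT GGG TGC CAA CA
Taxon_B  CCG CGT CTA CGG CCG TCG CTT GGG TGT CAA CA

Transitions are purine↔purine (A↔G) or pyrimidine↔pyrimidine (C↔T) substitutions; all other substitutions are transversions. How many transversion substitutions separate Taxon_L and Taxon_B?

4

The sequences differ at positions 1 (G/C, transversion), 14 (G/C, transversion), 18 (T/G, transversion), 19 (G/C, transversion), 27 (C/T, transition).
Of the 5 differences, 1 transition and 4 transversions, so the answer is 4.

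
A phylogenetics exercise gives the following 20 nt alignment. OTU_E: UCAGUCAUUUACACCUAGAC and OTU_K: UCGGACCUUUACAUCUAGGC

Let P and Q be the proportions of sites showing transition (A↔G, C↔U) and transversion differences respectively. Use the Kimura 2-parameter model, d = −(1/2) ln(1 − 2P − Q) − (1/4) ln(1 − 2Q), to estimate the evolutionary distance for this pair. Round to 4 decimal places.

0.3112

The sequences differ at positions 3 (A/G, transition), 5 (U/A, transversion), 7 (A/C, transversion), 14 (C/U, transition), 19 (A/G, transition).
Of the 5 differences, 3 transitions and 2 transversions over 20 sites: P = 3/20 = 0.150000, Q = 2/20 = 0.100000.
d = −0.5·ln(0.600000) − 0.25·ln(0.800000) = −0.5·(-0.510826) − 0.25·(-0.223144) = 0.3112.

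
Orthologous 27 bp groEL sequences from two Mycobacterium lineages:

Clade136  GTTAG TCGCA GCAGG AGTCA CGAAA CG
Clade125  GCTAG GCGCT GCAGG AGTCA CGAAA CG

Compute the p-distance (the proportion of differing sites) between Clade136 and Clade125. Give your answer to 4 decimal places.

The sequences differ at positions 2 (T/C), 6 (T/G), 10 (A/T).
There are 3 differences over 27 sites, so p = 3/27 = 0.1111.

0.1111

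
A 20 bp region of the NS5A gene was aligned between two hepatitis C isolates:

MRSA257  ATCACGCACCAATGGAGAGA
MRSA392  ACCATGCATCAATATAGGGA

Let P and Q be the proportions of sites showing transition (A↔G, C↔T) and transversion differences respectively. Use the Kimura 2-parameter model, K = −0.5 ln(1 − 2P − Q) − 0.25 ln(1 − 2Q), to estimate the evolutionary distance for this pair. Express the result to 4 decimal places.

0.4256

The sequences differ at positions 2 (T/C, transition), 5 (C/T, transition), 9 (C/T, transition), 14 (G/A, transition), 15 (G/T, transversion), 18 (A/G, transition).
Of the 6 differences, 5 transitions and 1 transversion over 20 sites: P = 5/20 = 0.250000, Q = 1/20 = 0.050000.
d = −0.5·ln(0.450000) − 0.25·ln(0.900000) = −0.5·(-0.798508) − 0.25·(-0.105361) = 0.4256.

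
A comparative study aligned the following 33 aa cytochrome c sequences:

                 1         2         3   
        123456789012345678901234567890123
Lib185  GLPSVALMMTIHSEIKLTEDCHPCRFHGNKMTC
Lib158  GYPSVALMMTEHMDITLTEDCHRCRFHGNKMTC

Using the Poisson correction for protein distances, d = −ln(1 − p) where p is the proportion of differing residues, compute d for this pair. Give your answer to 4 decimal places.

The sequences differ at positions 2 (L/Y), 11 (I/E), 13 (S/M), 14 (E/D), 16 (K/T), 23 (P/R).
p = 6/33 = 0.181818.
d = −ln(1 − 0.181818) = −ln(0.818182) = 0.2007.

0.2007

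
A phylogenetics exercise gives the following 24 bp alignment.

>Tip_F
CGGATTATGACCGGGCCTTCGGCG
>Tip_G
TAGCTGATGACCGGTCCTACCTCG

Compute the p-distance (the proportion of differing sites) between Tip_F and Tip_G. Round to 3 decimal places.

0.333

Mismatches occur at site 1 (C/T), site 2 (G/A), site 4 (A/C), site 6 (T/G), site 15 (G/T), site 19 (T/A), site 21 (G/C), site 22 (G/T).
There are 8 differences over 24 sites, so p = 8/24 = 0.333.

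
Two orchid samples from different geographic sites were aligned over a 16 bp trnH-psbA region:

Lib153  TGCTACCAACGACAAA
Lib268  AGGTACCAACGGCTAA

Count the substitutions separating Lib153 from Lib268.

4

Differing sites — 1:T/A; 3:C/G; 12:A/G; 14:A/T.
That gives 4 mismatches out of 16 aligned sites, so the Hamming distance is 4.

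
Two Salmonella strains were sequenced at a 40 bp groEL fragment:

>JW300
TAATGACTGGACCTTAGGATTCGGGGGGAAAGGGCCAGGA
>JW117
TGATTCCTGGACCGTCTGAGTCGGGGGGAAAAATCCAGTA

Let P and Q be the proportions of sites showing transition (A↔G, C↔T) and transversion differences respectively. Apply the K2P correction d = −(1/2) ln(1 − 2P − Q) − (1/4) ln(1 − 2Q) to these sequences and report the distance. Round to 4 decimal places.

0.3431

The sequences differ at positions 2 (A/G, transition), 5 (G/T, transversion), 6 (A/C, transversion), 14 (T/G, transversion), 16 (A/C, transversion), 17 (G/T, transversion), 20 (T/G, transversion), 32 (G/A, transition), 33 (G/A, transition), 34 (G/T, transversion), 39 (G/T, transversion).
Of the 11 differences, 3 transitions and 8 transversions over 40 sites: P = 3/40 = 0.075000, Q = 8/40 = 0.200000.
d = −0.5·ln(0.650000) − 0.25·ln(0.600000) = −0.5·(-0.430783) − 0.25·(-0.510826) = 0.3431.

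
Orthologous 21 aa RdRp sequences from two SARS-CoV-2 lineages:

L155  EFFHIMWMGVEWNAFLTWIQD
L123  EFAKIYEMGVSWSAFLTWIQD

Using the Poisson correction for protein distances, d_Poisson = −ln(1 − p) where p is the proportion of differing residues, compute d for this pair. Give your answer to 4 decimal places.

0.3365

The sequences differ at positions 3 (F/A), 4 (H/K), 6 (M/Y), 7 (W/E), 11 (E/S), 13 (N/S).
p = 6/21 = 0.285714.
d = −ln(1 − 0.285714) = −ln(0.714286) = 0.3365.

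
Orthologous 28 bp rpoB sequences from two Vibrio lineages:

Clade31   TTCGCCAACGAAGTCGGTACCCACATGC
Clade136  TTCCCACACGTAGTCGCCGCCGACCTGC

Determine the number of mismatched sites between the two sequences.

Differing sites — 4:G/C; 6:C/A; 7:A/C; 11:A/T; 17:G/C; 18:T/C; 19:A/G; 22:C/G; 25:A/C.
That gives 9 mismatches out of 28 aligned sites, so the Hamming distance is 9.

9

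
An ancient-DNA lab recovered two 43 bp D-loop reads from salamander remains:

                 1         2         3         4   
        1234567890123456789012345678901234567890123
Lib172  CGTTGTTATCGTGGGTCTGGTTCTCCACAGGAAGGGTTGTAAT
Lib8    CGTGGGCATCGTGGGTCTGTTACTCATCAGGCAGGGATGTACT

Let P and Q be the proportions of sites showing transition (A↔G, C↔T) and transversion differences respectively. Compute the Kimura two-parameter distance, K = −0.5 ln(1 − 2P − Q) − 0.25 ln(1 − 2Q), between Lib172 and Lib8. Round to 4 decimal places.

0.2833

The sequences differ at positions 4 (T/G, transversion), 6 (T/G, transversion), 7 (T/C, transition), 20 (G/T, transversion), 22 (T/A, transversion), 26 (C/A, transversion), 27 (A/T, transversion), 32 (A/C, transversion), 37 (T/A, transversion), 42 (A/C, transversion).
Of the 10 differences, 1 transition and 9 transversions over 43 sites: P = 1/43 = 0.023256, Q = 9/43 = 0.209302.
d = −0.5·ln(0.744186) − 0.25·ln(0.581396) = −0.5·(-0.295464) − 0.25·(-0.542323) = 0.2833.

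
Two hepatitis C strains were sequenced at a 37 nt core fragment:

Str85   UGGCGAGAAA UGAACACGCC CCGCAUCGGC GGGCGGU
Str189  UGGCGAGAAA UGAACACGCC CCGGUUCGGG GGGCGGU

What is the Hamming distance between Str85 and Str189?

The sequences differ at positions 24 (C/G), 25 (A/U), 30 (C/G).
That gives 3 mismatches out of 37 aligned sites, so the Hamming distance is 3.

3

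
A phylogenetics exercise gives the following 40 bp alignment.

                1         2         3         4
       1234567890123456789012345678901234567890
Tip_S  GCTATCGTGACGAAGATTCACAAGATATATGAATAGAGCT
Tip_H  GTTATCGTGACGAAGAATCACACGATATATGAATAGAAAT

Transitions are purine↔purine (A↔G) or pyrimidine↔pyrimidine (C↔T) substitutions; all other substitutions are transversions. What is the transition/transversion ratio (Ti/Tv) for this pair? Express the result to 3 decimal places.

The sequences differ at positions 2 (C/T, transition), 17 (T/A, transversion), 23 (A/C, transversion), 38 (G/A, transition), 39 (C/A, transversion).
Of the 5 differences, 2 transitions and 3 transversions, so Ti/Tv = 2/3 = 0.667.

0.667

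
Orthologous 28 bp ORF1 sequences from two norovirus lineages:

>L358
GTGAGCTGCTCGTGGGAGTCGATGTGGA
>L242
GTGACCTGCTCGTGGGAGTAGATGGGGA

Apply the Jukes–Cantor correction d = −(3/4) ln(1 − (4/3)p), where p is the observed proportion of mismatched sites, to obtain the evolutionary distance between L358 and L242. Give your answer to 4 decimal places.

0.1156

The sequences differ at positions 5 (G/C), 20 (C/A), 25 (T/G).
p = 3/28 = 0.107143.
d = −0.75 · ln(1 − (4/3)·0.107143) = −0.75 · ln(0.857143) = −0.75 · (-0.154151) = 0.1156.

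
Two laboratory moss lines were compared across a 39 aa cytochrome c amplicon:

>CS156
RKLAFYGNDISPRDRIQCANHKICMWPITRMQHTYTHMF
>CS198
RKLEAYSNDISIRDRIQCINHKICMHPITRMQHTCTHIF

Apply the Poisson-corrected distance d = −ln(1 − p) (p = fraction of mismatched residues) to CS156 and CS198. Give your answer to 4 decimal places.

0.2296

Differing sites — 4:A/E; 5:F/A; 7:G/S; 12:P/I; 19:A/I; 26:W/H; 35:Y/C; 38:M/I.
p = 8/39 = 0.205128.
d = −ln(1 − 0.205128) = −ln(0.794872) = 0.2296.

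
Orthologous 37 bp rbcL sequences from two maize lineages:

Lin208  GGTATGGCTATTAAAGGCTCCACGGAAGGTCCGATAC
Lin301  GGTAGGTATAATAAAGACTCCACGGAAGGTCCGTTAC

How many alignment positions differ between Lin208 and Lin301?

The sequences differ at positions 5 (T/G), 7 (G/T), 8 (C/A), 11 (T/A), 17 (G/A), 34 (A/T).
That gives 6 mismatches out of 37 aligned sites, so the Hamming distance is 6.

6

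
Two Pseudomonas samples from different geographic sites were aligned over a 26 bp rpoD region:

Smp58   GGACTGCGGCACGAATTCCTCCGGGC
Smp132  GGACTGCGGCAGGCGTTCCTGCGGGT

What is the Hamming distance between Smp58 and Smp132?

5

Differing sites — 12:C/G; 14:A/C; 15:A/G; 21:C/G; 26:C/T.
That gives 5 mismatches out of 26 aligned sites, so the Hamming distance is 5.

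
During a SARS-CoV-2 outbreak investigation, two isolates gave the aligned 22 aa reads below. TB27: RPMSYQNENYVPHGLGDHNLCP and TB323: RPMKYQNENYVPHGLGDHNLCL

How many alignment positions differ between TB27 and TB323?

2

Differing sites — 4:S/K; 22:P/L.
That gives 2 mismatches out of 22 aligned sites, so the Hamming distance is 2.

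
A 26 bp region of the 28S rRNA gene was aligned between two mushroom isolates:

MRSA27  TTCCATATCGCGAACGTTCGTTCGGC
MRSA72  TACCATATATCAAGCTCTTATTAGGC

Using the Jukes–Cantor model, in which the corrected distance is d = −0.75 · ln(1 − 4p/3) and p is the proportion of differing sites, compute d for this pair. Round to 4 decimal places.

Mismatches occur at site 2 (T→A), site 9 (C→A), site 10 (G→T), site 12 (G→A), site 14 (A→G), site 16 (G→T), site 17 (T→C), site 19 (C→T), site 20 (G→A), site 23 (C→A).
p = 10/26 = 0.384615.
d = −0.75 · ln(1 − (4/3)·0.384615) = −0.75 · ln(0.487180) = −0.75 · (-0.719122) = 0.5393.

0.5393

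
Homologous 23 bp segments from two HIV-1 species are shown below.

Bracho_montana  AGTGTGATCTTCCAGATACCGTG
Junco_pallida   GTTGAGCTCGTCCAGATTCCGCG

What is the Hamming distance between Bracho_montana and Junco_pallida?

The sequences differ at positions 1 (A/G), 2 (G/T), 5 (T/A), 7 (A/C), 10 (T/G), 18 (A/T), 22 (T/C).
That gives 7 mismatches out of 23 aligned sites, so the Hamming distance is 7.

7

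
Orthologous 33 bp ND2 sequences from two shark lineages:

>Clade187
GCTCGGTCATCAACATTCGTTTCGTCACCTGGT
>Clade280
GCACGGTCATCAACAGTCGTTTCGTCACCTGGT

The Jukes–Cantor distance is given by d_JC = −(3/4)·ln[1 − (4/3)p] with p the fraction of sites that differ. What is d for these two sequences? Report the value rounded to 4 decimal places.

0.0632

Differing sites — 3:T/A; 16:T/G.
p = 2/33 = 0.060606.
d = −0.75 · ln(1 − (4/3)·0.060606) = −0.75 · ln(0.919192) = −0.75 · (-0.084260) = 0.0632.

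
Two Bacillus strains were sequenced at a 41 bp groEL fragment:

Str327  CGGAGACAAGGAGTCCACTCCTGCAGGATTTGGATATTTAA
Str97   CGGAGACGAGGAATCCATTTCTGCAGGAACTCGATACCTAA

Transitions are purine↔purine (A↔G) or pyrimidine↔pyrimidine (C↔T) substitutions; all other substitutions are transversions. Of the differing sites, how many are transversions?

The sequences differ at positions 8 (A/G, transition), 13 (G/A, transition), 18 (C/T, transition), 20 (C/T, transition), 29 (T/A, transversion), 30 (T/C, transition), 32 (G/C, transversion), 37 (T/C, transition), 38 (T/C, transition).
Of the 9 differences, 7 transitions and 2 transversions, so the answer is 2.

2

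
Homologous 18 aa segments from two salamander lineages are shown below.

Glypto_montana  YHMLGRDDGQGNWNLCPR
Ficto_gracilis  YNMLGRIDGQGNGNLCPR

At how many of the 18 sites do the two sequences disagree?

3

Mismatches occur at site 2 (H→N), site 7 (D→I), site 13 (W→G).
That gives 3 mismatches out of 18 aligned sites, so the Hamming distance is 3.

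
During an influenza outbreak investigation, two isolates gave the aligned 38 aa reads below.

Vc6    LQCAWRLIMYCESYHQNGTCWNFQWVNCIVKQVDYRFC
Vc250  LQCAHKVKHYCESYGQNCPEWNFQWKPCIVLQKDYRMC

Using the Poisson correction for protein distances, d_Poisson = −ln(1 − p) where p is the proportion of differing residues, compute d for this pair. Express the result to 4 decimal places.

0.4595

The sequences differ at positions 5 (W/H), 6 (R/K), 7 (L/V), 8 (I/K), 9 (M/H), 15 (H/G), 18 (G/C), 19 (T/P), 20 (C/E), 26 (V/K), 27 (N/P), 31 (K/L), 33 (V/K), 37 (F/M).
p = 14/38 = 0.368421.
d = −ln(1 − 0.368421) = −ln(0.631579) = 0.4595.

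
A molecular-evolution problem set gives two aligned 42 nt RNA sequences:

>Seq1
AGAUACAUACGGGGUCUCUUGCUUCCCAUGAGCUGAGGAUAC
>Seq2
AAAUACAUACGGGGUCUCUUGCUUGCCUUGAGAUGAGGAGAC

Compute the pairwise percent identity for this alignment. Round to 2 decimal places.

Mismatches occur at site 2 (G→A), site 25 (C→G), site 28 (A→U), site 33 (C→A), site 40 (U→G).
37 of the 42 sites match, so the percent identity is 37/42 × 100 = 88.10%.

88.10%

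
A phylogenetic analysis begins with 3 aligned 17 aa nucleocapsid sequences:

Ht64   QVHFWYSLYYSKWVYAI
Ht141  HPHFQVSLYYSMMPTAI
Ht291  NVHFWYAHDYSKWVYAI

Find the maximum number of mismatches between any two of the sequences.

11

Pairwise Hamming distances:
  Ht64 vs Ht141: 8
  Ht64 vs Ht291: 4
  Ht141 vs Ht291: 11
The largest is 11, between Ht141 and Ht291.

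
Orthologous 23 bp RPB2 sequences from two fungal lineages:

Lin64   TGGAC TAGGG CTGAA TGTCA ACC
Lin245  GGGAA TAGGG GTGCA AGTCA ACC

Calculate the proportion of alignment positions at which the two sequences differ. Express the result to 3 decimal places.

0.217

Mismatches occur at site 1 (T↔G), site 5 (C↔A), site 11 (C↔G), site 14 (A↔C), site 16 (T↔A).
There are 5 differences over 23 sites, so p = 5/23 = 0.217.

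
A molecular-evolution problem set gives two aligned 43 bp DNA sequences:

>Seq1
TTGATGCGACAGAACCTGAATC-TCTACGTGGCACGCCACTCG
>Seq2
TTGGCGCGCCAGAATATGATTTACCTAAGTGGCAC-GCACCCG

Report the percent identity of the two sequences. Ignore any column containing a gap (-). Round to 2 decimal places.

73.17%

Excluding the 2 gap columns leaves 41 comparable sites.
Mismatches occur at site 4 (A→G), site 5 (T→C), site 9 (A→C), site 15 (C→T), site 16 (C→A), site 20 (A→T), site 22 (C→T), site 24 (T→C), site 28 (C→A), site 37 (C→G), site 41 (T→C).
30 of the 41 comparable sites match, so the percent identity is 30/41 × 100 = 73.17%.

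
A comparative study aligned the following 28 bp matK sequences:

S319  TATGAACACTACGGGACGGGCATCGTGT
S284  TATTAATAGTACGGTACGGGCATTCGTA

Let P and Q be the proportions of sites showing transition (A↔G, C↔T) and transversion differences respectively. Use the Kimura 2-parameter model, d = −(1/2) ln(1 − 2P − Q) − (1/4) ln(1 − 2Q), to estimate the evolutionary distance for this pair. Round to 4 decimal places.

The sequences differ at positions 4 (G/T, transversion), 7 (C/T, transition), 9 (C/G, transversion), 15 (G/T, transversion), 24 (C/T, transition), 25 (G/C, transversion), 26 (T/G, transversion), 27 (G/T, transversion), 28 (T/A, transversion).
Of the 9 differences, 2 transitions and 7 transversions over 28 sites: P = 2/28 = 0.071429, Q = 7/28 = 0.250000.
d = −0.5·ln(0.607142) − 0.25·ln(0.500000) = −0.5·(-0.498993) − 0.25·(-0.693147) = 0.4228.

0.4228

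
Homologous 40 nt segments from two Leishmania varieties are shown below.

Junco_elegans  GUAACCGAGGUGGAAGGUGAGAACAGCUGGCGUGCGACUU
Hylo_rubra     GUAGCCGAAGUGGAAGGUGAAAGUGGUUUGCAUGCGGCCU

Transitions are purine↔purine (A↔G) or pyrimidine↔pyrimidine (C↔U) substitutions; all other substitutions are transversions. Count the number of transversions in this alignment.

Differing sites — 4:A/G (Ti); 9:G/A (Ti); 21:G/A (Ti); 23:A/G (Ti); 24:C/U (Ti); 25:A/G (Ti); 27:C/U (Ti); 29:G/U (Tv); 32:G/A (Ti); 37:A/G (Ti); 39:U/C (Ti).
Of the 11 differences, 10 transitions and 1 transversion, so the answer is 1.

1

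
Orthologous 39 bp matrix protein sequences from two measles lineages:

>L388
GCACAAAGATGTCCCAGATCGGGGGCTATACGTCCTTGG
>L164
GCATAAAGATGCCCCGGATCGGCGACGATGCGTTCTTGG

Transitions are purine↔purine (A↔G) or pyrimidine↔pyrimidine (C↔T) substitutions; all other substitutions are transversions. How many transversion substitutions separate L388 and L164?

2

Differing sites — 4:C/T (Ti); 12:T/C (Ti); 16:A/G (Ti); 23:G/C (Tv); 25:G/A (Ti); 27:T/G (Tv); 30:A/G (Ti); 34:C/T (Ti).
Of the 8 differences, 6 transitions and 2 transversions, so the answer is 2.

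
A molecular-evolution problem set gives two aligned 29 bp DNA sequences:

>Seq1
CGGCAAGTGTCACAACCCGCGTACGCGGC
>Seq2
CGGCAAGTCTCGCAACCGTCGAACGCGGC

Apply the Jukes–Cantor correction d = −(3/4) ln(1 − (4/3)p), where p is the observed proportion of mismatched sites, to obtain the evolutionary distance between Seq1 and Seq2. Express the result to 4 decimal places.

0.1959

Mismatches occur at site 9 (G→C), site 12 (A→G), site 18 (C→G), site 19 (G→T), site 22 (T→A).
p = 5/29 = 0.172414.
d = −0.75 · ln(1 − (4/3)·0.172414) = −0.75 · ln(0.770115) = −0.75 · (-0.261215) = 0.1959.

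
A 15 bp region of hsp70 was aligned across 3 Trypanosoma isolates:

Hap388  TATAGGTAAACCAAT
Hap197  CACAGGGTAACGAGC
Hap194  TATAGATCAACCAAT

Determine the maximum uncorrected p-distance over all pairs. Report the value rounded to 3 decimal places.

0.533

Pairwise Hamming distances:
  Hap388 vs Hap197: 7
  Hap388 vs Hap194: 2
  Hap197 vs Hap194: 8
The largest is 8 mismatches, between Hap197 and Hap194; p = 8/15 = 0.533.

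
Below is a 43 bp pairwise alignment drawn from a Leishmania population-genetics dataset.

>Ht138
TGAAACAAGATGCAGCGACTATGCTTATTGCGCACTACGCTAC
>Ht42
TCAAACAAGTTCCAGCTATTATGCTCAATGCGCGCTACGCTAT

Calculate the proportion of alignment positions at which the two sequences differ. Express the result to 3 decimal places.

0.209

The sequences differ at positions 2 (G/C), 10 (A/T), 12 (G/C), 17 (G/T), 19 (C/T), 26 (T/C), 28 (T/A), 34 (A/G), 43 (C/T).
There are 9 differences over 43 sites, so p = 9/43 = 0.209.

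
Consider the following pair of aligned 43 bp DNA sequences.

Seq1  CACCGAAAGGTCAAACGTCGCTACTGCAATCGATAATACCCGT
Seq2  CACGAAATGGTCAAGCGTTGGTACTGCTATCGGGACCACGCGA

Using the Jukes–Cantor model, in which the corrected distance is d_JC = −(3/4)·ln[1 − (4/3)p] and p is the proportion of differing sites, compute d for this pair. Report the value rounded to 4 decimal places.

0.3870

The sequences differ at positions 4 (C/G), 5 (G/A), 8 (A/T), 15 (A/G), 19 (C/T), 21 (C/G), 28 (A/T), 33 (A/G), 34 (T/G), 36 (A/C), 37 (T/C), 40 (C/G), 43 (T/A).
p = 13/43 = 0.302326.
d = −0.75 · ln(1 − (4/3)·0.302326) = −0.75 · ln(0.596899) = −0.75 · (-0.516007) = 0.3870.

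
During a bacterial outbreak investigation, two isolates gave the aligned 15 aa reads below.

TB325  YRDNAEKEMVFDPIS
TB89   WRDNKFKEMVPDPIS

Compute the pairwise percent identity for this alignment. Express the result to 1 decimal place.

73.3%

Mismatches occur at site 1 (Y↔W), site 5 (A↔K), site 6 (E↔F), site 11 (F↔P).
11 of the 15 sites match, so the percent identity is 11/15 × 100 = 73.3%.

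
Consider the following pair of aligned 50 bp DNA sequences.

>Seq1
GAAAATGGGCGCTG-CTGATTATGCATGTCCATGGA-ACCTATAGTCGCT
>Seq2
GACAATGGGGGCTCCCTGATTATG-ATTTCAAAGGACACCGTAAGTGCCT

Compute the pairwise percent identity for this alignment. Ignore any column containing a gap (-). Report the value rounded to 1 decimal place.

Excluding the 3 gap columns leaves 47 comparable sites.
Mismatches occur at site 3 (A↔C), site 10 (C↔G), site 14 (G↔C), site 28 (G↔T), site 31 (C↔A), site 33 (T↔A), site 41 (T↔G), site 42 (A↔T), site 43 (T↔A), site 47 (C↔G), site 48 (G↔C).
36 of the 47 comparable sites match, so the percent identity is 36/47 × 100 = 76.6%.

76.6%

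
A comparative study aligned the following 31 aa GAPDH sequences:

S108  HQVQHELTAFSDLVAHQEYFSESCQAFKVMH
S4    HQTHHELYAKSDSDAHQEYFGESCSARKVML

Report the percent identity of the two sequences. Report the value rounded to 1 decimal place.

The sequences differ at positions 3 (V/T), 4 (Q/H), 8 (T/Y), 10 (F/K), 13 (L/S), 14 (V/D), 21 (S/G), 25 (Q/S), 27 (F/R), 31 (H/L).
21 of the 31 sites match, so the percent identity is 21/31 × 100 = 67.7%.

67.7%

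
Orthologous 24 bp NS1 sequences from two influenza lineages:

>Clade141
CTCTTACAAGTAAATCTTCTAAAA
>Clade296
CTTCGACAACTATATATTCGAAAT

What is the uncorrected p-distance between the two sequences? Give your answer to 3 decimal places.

The sequences differ at positions 3 (C/T), 4 (T/C), 5 (T/G), 10 (G/C), 13 (A/T), 16 (C/A), 20 (T/G), 24 (A/T).
There are 8 differences over 24 sites, so p = 8/24 = 0.333.

0.333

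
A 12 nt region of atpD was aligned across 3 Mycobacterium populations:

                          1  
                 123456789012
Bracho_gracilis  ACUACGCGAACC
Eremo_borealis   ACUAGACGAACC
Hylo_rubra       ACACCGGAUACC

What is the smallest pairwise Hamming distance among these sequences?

Pairwise Hamming distances:
  Bracho_gracilis vs Eremo_borealis: 2
  Bracho_gracilis vs Hylo_rubra: 5
  Eremo_borealis vs Hylo_rubra: 7
The smallest is 2, between Bracho_gracilis and Eremo_borealis.

2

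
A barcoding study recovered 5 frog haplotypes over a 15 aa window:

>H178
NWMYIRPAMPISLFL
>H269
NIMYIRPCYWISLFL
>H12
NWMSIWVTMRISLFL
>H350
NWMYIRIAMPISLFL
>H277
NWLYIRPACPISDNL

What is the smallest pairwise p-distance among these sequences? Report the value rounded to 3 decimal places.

0.067

Pairwise Hamming distances:
  H178 vs H269: 4
  H178 vs H12: 5
  H178 vs H350: 1
  H178 vs H277: 4
  H269 vs H12: 7
  H269 vs H350: 5
  H269 vs H277: 7
  H12 vs H350: 5
  H12 vs H277: 9
  H350 vs H277: 5
The smallest is 1 mismatch, between H178 and H350; p = 1/15 = 0.067.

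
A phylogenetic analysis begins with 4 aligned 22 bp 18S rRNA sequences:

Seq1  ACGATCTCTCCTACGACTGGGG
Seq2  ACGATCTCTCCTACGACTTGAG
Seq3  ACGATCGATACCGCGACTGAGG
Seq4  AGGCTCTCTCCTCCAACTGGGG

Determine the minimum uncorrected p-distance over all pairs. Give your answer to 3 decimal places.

0.091

Pairwise Hamming distances:
  Seq1 vs Seq2: 2
  Seq1 vs Seq3: 6
  Seq1 vs Seq4: 4
  Seq2 vs Seq3: 8
  Seq2 vs Seq4: 6
  Seq3 vs Seq4: 9
The smallest is 2 mismatches, between Seq1 and Seq2; p = 2/22 = 0.091.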